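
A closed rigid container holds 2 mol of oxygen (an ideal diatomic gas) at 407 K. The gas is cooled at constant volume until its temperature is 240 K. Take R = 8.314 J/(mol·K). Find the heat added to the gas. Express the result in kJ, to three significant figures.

Q ≈ -6.94 kJ

Constant volume ⇒ W = 0, so Q = ΔU = nCᵥΔT with Cᵥ = 5R/2 = 20.79 J/(mol·K).
ΔU = (2)(20.79)(240 − 407) = -6942 J.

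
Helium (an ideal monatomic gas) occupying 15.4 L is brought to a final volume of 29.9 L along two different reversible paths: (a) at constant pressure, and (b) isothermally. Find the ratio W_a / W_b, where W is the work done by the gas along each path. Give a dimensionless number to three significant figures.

Path (a) isobaric: W = P₁(V₂ − V₁) → W_a/(P₁V₁) = 0.9416.
Path (b) isothermal: W = P₁V₁ ln(V₂/V₁) → W_b/(P₁V₁) = 0.6635.
W_a / W_b = 0.9416 / 0.6635 = 1.419.

W_a / W_b ≈ 1.42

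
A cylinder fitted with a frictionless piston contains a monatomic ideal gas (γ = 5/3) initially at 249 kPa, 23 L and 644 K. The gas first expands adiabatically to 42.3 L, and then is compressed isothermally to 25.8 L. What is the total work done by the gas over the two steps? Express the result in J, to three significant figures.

Step 1 (adiabatic): W = (P₁V₁ − P₂V₂)/(γ−1) = (5727 − 3815)/0.667 = 2868 J.
After step 1: P = 90.19 kPa, V = 42.3 L, T = 429 K.
Step 2 (isothermal): W = P₁V₁ ln(V₂/V₁) = (3815) ln(25.8/42.3) = -1886 J.
W_total = 2868 − 1886 = 981.4 J.

W_total ≈ 981 J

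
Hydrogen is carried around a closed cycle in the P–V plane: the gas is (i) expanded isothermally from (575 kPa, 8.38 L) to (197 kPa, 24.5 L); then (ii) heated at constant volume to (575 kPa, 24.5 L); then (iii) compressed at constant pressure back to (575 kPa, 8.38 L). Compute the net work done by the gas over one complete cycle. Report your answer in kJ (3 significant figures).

W_net ≈ -4.10 kJ

Leg (i): W = PᵢVᵢ ln(V_f/Vᵢ) = (4818) ln(24.5/8.38) = 5169 J.
Leg (ii): W = 0.
Leg (iii): W = PΔV = (575)(8.38 − 24.5) = -9269 J.
W_net = 5169 − 9269 = -4100 J.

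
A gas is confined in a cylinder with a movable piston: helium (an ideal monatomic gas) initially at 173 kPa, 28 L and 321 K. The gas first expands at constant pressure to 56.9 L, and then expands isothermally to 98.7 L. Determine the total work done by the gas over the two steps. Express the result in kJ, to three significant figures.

W_total ≈ 10.4 kJ

Step 1 (isobaric): W = PΔV = (173 kPa)(56.9 − 28 L) = 5000 J.
After step 1: P = 173 kPa, V = 56.9 L, T = 652.3 K.
Step 2 (isothermal): W = P₁V₁ ln(V₂/V₁) = (9844) ln(98.7/56.9) = 5422 J.
W_total = 5000 + 5422 = 10422 J.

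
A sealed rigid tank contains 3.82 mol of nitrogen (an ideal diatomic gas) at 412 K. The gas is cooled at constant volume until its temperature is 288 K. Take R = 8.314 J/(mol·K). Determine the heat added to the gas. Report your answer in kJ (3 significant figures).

Constant volume ⇒ W = 0, so Q = ΔU = nCᵥΔT with Cᵥ = 5R/2 = 20.79 J/(mol·K).
ΔU = (3.82)(20.79)(288 − 412) = -9845 J.

Q ≈ -9.85 kJ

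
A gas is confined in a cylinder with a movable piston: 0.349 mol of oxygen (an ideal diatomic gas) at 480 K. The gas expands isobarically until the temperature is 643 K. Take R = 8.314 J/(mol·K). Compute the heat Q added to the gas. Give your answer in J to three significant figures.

Q ≈ 1660 J

Isobaric: W = nRΔT = (0.349)(8.314)(163) = 473 J.
ΔU = nCᵥΔT with Cᵥ = 5R/2: ΔU = (0.349)(20.79)(163) = 1182 J.
Q = ΔU + W = 1182 + 473 = 1655 J.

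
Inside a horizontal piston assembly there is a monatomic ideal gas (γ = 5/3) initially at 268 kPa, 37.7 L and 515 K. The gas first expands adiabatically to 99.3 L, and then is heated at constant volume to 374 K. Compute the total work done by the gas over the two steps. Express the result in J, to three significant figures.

W_total ≈ 7210 J

Step 1 (adiabatic): W = (P₁V₁ − P₂V₂)/(γ−1) = (10104 − 5297)/0.667 = 7209 J.
Step 2 (isochoric): W = 0 (constant volume).
W_total = 7209 + 0 = 7209 J.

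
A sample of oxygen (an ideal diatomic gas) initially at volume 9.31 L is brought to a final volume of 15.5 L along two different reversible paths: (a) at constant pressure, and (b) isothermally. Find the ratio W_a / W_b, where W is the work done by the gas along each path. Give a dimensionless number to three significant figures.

W_a / W_b ≈ 1.30

Path (a) isobaric: W = P₁(V₂ − V₁) → W_a/(P₁V₁) = 0.6649.
Path (b) isothermal: W = P₁V₁ ln(V₂/V₁) → W_b/(P₁V₁) = 0.5098.
W_a / W_b = 0.6649 / 0.5098 = 1.304.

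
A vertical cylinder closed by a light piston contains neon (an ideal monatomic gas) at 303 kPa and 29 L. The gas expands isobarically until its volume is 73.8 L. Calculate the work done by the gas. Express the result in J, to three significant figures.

Isobaric: W = P ΔV.
W = (303 kPa)(73.8 − 29 L) = (303)(44.8) = 13574 J.

W ≈ 13600 J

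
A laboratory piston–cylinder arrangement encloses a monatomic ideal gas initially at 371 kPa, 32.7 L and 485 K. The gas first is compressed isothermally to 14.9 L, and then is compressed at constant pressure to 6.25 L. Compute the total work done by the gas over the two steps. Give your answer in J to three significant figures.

Step 1 (isothermal): W = P₁V₁ ln(V₂/V₁) = (12132) ln(14.9/32.7) = -9536 J.
After step 1: P = 814.2 kPa, V = 14.9 L, T = 485 K.
Step 2 (isobaric): W = PΔV = (814.2 kPa)(6.25 − 14.9 L) = -7043 J.
W_total = -9536 − 7043 = -16579 J.

W_total ≈ -16600 J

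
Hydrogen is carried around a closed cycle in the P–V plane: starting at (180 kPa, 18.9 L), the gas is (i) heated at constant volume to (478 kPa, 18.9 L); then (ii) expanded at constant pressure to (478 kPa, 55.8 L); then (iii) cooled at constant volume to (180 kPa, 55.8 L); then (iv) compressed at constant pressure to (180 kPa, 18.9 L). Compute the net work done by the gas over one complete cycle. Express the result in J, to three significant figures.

Constant-volume legs do no work.
W(ii) = (478)(55.8 − 18.9) = 17638 J; W(iv) = (180)(18.9 − 55.8) = -6642 J.
W_net = 17638 − 6642 = 10996 J (the clockwise enclosed area).

W_net ≈ 11000 J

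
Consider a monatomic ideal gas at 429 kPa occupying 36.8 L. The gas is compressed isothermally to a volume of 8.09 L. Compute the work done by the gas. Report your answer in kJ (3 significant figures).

Isothermal: W = nRT ln(V₂/V₁) = P₁V₁ ln(V₂/V₁).
P₁V₁ = (429 kPa)(36.8 L) = 15787 J.
W = 15787 × ln(8.09/36.8) = 15787 × -1.515
W_by_gas = -23916 J.

W ≈ -23.9 kJ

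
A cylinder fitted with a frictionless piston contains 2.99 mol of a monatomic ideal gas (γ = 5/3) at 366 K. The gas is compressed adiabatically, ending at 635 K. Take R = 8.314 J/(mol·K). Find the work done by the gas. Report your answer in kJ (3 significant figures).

Adiabatic ⇒ Q = 0, so W_by = −ΔU = nCᵥ(T₁ − T₂).
Cᵥ = 3R/2 = 12.47 J/(mol·K).
W = (2.99)(12.47)(366 − 635) = -10031 J.

W ≈ -10.0 kJ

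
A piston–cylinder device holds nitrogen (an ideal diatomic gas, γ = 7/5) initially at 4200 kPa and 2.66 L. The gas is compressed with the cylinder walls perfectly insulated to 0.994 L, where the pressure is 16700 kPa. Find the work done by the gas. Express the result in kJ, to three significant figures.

W ≈ -13.6 kJ

Adiabatic: W = (P₁V₁ − P₂V₂)/(γ − 1) with γ = 7/5.
P₁V₁ = 11172 J, P₂V₂ = 16600 J.
W = (11172 − 16600) / 0.4 = -13570 J.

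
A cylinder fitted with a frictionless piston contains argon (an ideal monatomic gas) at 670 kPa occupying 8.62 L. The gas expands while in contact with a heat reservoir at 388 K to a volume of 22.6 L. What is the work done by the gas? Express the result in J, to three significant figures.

W ≈ 5570 J

Isothermal: W = nRT ln(V₂/V₁) = P₁V₁ ln(V₂/V₁).
P₁V₁ = (670 kPa)(8.62 L) = 5775 J.
W = 5775 × ln(22.6/8.62) = 5775 × 0.9639
W_by_gas = 5567 J.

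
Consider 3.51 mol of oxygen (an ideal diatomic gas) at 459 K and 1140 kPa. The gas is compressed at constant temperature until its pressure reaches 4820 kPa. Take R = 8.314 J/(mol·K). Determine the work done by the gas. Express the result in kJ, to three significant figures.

W ≈ -19.3 kJ

Isothermal process: W = nRT ln(V₂/V₁) = nRT ln(P₁/P₂).
W = (3.51)(8.314)(459) × ln(1140/4820)
  = 13395 × ln(0.2365) = 13395 × -1.442
W_by_gas = -19312 J.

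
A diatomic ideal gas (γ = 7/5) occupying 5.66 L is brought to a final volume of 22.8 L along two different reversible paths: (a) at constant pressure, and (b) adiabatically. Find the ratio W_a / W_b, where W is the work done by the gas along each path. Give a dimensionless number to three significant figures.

Path (a) isobaric: W = P₁(V₂ − V₁) → W_a/(P₁V₁) = 3.028.
Path (b) adiabatic: W = P₁V₁(1 − (V₁/V₂)^(γ−1))/(γ−1) → W_b/(P₁V₁) = 1.068.
W_a / W_b = 3.028 / 1.068 = 2.835.

W_a / W_b ≈ 2.84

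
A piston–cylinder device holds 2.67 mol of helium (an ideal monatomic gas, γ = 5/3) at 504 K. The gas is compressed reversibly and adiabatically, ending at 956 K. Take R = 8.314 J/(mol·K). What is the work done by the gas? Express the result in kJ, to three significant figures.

W ≈ -15.1 kJ

Adiabatic ⇒ Q = 0, so W_by = −ΔU = nCᵥ(T₁ − T₂).
Cᵥ = 3R/2 = 12.47 J/(mol·K).
W = (2.67)(12.47)(504 − 956) = -15051 J.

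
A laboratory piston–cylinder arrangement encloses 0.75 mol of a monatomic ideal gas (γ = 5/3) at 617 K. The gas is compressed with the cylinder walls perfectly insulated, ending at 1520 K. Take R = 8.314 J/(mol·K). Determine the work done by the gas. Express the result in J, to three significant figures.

Adiabatic ⇒ Q = 0, so W_by = −ΔU = nCᵥ(T₁ − T₂).
Cᵥ = 3R/2 = 12.47 J/(mol·K).
W = (0.75)(12.47)(617 − 1520) = -8446 J.

W ≈ -8450 J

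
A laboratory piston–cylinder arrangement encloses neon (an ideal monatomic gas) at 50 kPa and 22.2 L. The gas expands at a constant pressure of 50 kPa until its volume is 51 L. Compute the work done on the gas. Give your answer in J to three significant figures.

W ≈ -1440 J

Isobaric: W = P ΔV.
W = (50 kPa)(51 − 22.2 L) = (50)(28.8) = 1440 J.
Work on gas = −W_by = -1440 J.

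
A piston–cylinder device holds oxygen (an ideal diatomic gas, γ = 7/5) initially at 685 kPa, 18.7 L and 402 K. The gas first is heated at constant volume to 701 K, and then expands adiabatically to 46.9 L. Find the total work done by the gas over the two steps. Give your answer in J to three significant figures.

W_total ≈ 17200 J

Step 1 (isochoric): W = 0 (constant volume).
After step 1: P = 1194 kPa (V unchanged).
Step 2 (adiabatic): W = (P₁V₁ − P₂V₂)/(γ−1) = (22337 − 15463)/0.4 = 17185 J.
W_total = 0 + 17185 = 17185 J.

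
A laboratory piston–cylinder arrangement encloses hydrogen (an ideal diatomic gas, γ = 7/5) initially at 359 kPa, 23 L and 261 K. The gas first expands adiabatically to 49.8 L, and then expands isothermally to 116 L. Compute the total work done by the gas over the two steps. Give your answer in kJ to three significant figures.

W_total ≈ 10.6 kJ

Step 1 (adiabatic): W = (P₁V₁ − P₂V₂)/(γ−1) = (8257 − 6062)/0.4 = 5487 J.
After step 1: P = 121.7 kPa, V = 49.8 L, T = 191.6 K.
Step 2 (isothermal): W = P₁V₁ ln(V₂/V₁) = (6062) ln(116/49.8) = 5126 J.
W_total = 5487 + 5126 = 10613 J.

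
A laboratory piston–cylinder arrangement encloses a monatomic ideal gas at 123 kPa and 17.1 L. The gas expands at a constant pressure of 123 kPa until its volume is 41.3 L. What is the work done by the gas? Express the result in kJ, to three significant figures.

W ≈ 2.98 kJ

Isobaric: W = P ΔV.
W = (123 kPa)(41.3 − 17.1 L) = (123)(24.2) = 2977 J.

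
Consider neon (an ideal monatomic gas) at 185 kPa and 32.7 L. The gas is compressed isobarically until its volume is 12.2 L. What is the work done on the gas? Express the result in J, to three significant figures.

Isobaric: W = P ΔV.
W = (185 kPa)(12.2 − 32.7 L) = (185)(-20.5) = -3793 J.
Work on gas = −W_by = 3793 J.

W ≈ 3790 J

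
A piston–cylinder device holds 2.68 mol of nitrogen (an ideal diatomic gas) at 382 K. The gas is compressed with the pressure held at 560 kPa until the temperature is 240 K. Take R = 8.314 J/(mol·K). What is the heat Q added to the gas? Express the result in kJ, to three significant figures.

Isobaric: W = nRΔT = (2.68)(8.314)(-142) = -3164 J.
ΔU = nCᵥΔT with Cᵥ = 5R/2: ΔU = (2.68)(20.79)(-142) = -7910 J.
Q = ΔU + W = -7910 − 3164 = -11074 J.

Q ≈ -11.1 kJ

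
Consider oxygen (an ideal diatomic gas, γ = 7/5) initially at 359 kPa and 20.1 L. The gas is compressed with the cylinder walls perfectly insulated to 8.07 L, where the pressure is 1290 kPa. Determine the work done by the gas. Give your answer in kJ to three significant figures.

Adiabatic: W = (P₁V₁ − P₂V₂)/(γ − 1) with γ = 7/5.
P₁V₁ = 7216 J, P₂V₂ = 10410 J.
W = (7216 − 10410) / 0.4 = -7986 J.

W ≈ -7.99 kJ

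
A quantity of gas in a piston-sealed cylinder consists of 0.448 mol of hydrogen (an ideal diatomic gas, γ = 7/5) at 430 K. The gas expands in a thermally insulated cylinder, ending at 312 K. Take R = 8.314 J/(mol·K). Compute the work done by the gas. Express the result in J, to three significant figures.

W ≈ 1100 J

Adiabatic ⇒ Q = 0, so W_by = −ΔU = nCᵥ(T₁ − T₂).
Cᵥ = 5R/2 = 20.79 J/(mol·K).
W = (0.448)(20.79)(430 − 312) = 1099 J.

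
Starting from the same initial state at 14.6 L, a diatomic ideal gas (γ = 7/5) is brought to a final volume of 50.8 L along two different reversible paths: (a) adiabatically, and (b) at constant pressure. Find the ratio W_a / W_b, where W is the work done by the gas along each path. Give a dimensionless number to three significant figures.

W_a / W_b ≈ 0.396

Path (a) adiabatic: W = P₁V₁(1 − (V₁/V₂)^(γ−1))/(γ−1) → W_a/(P₁V₁) = 0.9818.
Path (b) isobaric: W = P₁(V₂ − V₁) → W_b/(P₁V₁) = 2.479.
W_a / W_b = 0.9818 / 2.479 = 0.396.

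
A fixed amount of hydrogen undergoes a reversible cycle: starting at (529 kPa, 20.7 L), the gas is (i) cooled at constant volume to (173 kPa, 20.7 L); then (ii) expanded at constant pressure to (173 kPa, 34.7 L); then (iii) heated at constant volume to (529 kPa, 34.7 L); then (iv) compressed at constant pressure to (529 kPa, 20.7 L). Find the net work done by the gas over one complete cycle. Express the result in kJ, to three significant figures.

W_net ≈ -4.98 kJ

Constant-volume legs do no work.
W(ii) = (173)(34.7 − 20.7) = 2422 J; W(iv) = (529)(20.7 − 34.7) = -7406 J.
W_net = 2422 − 7406 = -4984 J (the counter-clockwise enclosed area).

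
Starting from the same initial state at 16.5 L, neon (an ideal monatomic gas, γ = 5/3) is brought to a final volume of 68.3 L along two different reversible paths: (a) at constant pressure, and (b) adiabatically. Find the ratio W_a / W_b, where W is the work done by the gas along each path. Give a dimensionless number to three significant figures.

Path (a) isobaric: W = P₁(V₂ − V₁) → W_a/(P₁V₁) = 3.139.
Path (b) adiabatic: W = P₁V₁(1 − (V₁/V₂)^(γ−1))/(γ−1) → W_b/(P₁V₁) = 0.9182.
W_a / W_b = 3.139 / 0.9182 = 3.419.

W_a / W_b ≈ 3.42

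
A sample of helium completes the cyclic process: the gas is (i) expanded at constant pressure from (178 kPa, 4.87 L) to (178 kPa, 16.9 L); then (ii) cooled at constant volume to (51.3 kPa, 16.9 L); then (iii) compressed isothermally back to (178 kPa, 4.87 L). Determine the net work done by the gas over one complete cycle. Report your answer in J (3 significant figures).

Leg (i): W = PΔV = (178)(16.9 − 4.87) = 2141 J.
Leg (ii): W = 0.
Leg (iii): W = PᵢVᵢ ln(V_f/Vᵢ) = (867) ln(4.87/16.9) = -1079 J.
W_net = 2141 − 1079 = 1063 J.

W_net ≈ 1060 J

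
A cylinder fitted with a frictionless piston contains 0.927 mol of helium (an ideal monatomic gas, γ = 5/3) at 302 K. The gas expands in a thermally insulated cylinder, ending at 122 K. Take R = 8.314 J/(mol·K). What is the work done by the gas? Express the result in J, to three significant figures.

Adiabatic ⇒ Q = 0, so W_by = −ΔU = nCᵥ(T₁ − T₂).
Cᵥ = 3R/2 = 12.47 J/(mol·K).
W = (0.927)(12.47)(302 − 122) = 2081 J.

W ≈ 2080 J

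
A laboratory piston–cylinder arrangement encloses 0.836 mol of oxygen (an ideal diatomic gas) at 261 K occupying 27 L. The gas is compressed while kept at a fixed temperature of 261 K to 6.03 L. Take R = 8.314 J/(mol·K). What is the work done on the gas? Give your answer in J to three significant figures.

W ≈ 2720 J

Isothermal: W = nRT ln(V₂/V₁).
W = (0.836)(8.314)(261) × ln(6.03/27)
  = 1814 × -1.499
W_by_gas = -2719 J; work on gas = −W_by = 2719 J.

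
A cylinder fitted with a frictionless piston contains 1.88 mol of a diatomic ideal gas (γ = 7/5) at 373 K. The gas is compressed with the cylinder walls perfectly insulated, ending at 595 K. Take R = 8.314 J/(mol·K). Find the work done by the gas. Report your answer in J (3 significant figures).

Adiabatic ⇒ Q = 0, so W_by = −ΔU = nCᵥ(T₁ − T₂).
Cᵥ = 5R/2 = 20.79 J/(mol·K).
W = (1.88)(20.79)(373 − 595) = -8675 J.

W ≈ -8670 J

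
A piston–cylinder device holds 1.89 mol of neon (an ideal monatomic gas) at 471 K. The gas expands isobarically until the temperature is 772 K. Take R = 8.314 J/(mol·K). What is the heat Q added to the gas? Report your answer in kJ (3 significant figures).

Q ≈ 11.8 kJ

Isobaric: W = nRΔT = (1.89)(8.314)(301) = 4730 J.
ΔU = nCᵥΔT with Cᵥ = 3R/2: ΔU = (1.89)(12.47)(301) = 7095 J.
Q = ΔU + W = 7095 + 4730 = 11824 J.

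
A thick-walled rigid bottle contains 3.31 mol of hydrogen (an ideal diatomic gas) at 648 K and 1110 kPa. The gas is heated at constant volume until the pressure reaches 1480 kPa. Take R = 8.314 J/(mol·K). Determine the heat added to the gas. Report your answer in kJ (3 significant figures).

Q ≈ 14.9 kJ

Constant volume ⇒ W = 0, so Q = ΔU = nCᵥΔT with Cᵥ = 5R/2 = 20.79 J/(mol·K).
At constant V, T₂/T₁ = P₂/P₁ ⇒ ΔT = T₁(P₂/P₁ − 1) = 648·(1480/1110 − 1) = 216 K.
ΔU = (3.31)(20.79)(216) = 14860 J.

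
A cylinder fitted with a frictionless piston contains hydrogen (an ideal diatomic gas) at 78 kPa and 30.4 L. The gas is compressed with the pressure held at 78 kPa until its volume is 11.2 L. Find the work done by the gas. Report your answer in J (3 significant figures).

W ≈ -1500 J

Isobaric: W = P ΔV.
W = (78 kPa)(11.2 − 30.4 L) = (78)(-19.2) = -1498 J.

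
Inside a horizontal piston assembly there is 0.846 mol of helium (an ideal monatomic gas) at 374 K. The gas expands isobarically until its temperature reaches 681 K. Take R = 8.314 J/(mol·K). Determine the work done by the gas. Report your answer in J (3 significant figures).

W ≈ 2160 J

Isobaric: W = P ΔV = nR ΔT.
W = (0.846)(8.314)(681 − 374) = 2159 J.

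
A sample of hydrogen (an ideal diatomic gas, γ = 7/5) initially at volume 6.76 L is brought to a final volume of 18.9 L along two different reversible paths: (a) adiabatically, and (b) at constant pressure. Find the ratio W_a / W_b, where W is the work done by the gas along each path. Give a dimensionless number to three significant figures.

Path (a) adiabatic: W = P₁V₁(1 − (V₁/V₂)^(γ−1))/(γ−1) → W_a/(P₁V₁) = 0.843.
Path (b) isobaric: W = P₁(V₂ − V₁) → W_b/(P₁V₁) = 1.796.
W_a / W_b = 0.843 / 1.796 = 0.4694.

W_a / W_b ≈ 0.469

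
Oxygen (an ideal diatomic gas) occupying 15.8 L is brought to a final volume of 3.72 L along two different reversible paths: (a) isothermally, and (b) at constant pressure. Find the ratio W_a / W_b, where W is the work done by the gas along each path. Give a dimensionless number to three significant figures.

Path (a) isothermal: W = P₁V₁ ln(V₂/V₁) → W_a/(P₁V₁) = -1.446.
Path (b) isobaric: W = P₁(V₂ − V₁) → W_b/(P₁V₁) = -0.7646.
W_a / W_b = -1.446 / -0.7646 = 1.892.

W_a / W_b ≈ 1.89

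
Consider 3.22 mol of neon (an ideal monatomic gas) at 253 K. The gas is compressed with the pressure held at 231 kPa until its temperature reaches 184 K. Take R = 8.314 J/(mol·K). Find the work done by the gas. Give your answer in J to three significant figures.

Isobaric: W = P ΔV = nR ΔT.
W = (3.22)(8.314)(184 − 253) = -1847 J.

W ≈ -1850 J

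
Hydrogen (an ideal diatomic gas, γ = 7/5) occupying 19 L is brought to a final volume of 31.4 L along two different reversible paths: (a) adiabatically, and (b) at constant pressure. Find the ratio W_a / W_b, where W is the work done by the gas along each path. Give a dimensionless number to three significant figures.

Path (a) adiabatic: W = P₁V₁(1 − (V₁/V₂)^(γ−1))/(γ−1) → W_a/(P₁V₁) = 0.4551.
Path (b) isobaric: W = P₁(V₂ − V₁) → W_b/(P₁V₁) = 0.6526.
W_a / W_b = 0.4551 / 0.6526 = 0.6973.

W_a / W_b ≈ 0.697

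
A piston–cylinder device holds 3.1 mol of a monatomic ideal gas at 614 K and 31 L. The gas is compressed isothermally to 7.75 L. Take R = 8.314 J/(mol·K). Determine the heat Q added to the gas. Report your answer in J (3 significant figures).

Q ≈ -21900 J

Isothermal ⇒ ΔU = 0, so Q = W = nRT ln(V₂/V₁).
Q = (3.1)(8.314)(614) ln(7.75/31) = 15825 × -1.386 = -21938 J.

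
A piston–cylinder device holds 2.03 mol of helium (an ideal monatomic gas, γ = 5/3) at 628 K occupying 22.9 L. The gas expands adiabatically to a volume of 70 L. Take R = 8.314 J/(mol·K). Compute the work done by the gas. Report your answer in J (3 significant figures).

Adiabatic: TV^(γ−1) = const with γ = 5/3.
T₂ = T₁ (V₁/V₂)^(γ−1) = 628 × (22.9/70)^0.667 = 628 × 0.4748 = 298.2 K.
W_by = nCᵥ(T₁ − T₂) = (2.03)(12.47)(628 − 298.2) = 8350 J.

W ≈ 8350 J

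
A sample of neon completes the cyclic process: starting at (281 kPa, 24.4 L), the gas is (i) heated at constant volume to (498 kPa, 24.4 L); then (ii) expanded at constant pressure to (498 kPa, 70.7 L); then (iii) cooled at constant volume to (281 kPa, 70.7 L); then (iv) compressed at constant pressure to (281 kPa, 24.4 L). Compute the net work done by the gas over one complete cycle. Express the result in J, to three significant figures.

W_net ≈ 10000 J

Constant-volume legs do no work.
W(ii) = (498)(70.7 − 24.4) = 23057 J; W(iv) = (281)(24.4 − 70.7) = -13010 J.
W_net = 23057 − 13010 = 10047 J (the clockwise enclosed area).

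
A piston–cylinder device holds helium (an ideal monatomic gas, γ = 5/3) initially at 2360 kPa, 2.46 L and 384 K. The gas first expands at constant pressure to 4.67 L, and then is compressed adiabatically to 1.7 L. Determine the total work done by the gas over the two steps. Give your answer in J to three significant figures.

Step 1 (isobaric): W = PΔV = (2360 kPa)(4.67 − 2.46 L) = 5216 J.
After step 1: P = 2360 kPa, V = 4.67 L, T = 729 K.
Step 2 (adiabatic): W = (P₁V₁ − P₂V₂)/(γ−1) = (11021 − 21618)/0.667 = -15895 J.
W_total = 5216 − 15895 = -10679 J.

W_total ≈ -10700 J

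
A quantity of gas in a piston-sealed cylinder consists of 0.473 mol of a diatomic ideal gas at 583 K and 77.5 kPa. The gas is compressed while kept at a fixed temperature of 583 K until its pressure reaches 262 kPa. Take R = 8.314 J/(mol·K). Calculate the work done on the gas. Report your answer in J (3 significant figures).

W ≈ 2790 J

Isothermal process: W = nRT ln(V₂/V₁) = nRT ln(P₁/P₂).
W = (0.473)(8.314)(583) × ln(77.5/262)
  = 2293 × ln(0.2958) = 2293 × -1.218
W_by_gas = -2793 J; work on gas = −W_by = 2793 J.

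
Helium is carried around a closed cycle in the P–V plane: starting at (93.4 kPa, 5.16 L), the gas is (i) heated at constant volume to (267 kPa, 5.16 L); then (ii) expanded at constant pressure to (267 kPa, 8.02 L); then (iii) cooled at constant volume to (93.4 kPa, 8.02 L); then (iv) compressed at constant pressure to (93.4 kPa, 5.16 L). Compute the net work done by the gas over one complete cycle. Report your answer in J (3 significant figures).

Constant-volume legs do no work.
W(ii) = (267)(8.02 − 5.16) = 763.6 J; W(iv) = (93.4)(5.16 − 8.02) = -267.1 J.
W_net = 763.6 − 267.1 = 496.5 J (the clockwise enclosed area).

W_net ≈ 496 J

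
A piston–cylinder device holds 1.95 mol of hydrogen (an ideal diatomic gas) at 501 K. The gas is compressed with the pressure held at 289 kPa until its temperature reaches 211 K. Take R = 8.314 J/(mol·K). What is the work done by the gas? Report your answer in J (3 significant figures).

W ≈ -4700 J

Isobaric: W = P ΔV = nR ΔT.
W = (1.95)(8.314)(211 − 501) = -4702 J.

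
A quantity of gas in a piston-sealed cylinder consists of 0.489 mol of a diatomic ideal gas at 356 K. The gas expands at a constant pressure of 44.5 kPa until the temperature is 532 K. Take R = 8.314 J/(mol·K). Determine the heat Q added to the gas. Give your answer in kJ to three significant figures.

Isobaric: W = nRΔT = (0.489)(8.314)(176) = 715.5 J.
ΔU = nCᵥΔT with Cᵥ = 5R/2: ΔU = (0.489)(20.79)(176) = 1789 J.
Q = ΔU + W = 1789 + 715.5 = 2504 J.

Q ≈ 2.50 kJ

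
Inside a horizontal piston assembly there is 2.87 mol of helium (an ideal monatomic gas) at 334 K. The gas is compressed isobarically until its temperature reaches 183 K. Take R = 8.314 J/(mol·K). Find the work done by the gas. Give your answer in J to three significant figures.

Isobaric: W = P ΔV = nR ΔT.
W = (2.87)(8.314)(183 − 334) = -3603 J.

W ≈ -3600 J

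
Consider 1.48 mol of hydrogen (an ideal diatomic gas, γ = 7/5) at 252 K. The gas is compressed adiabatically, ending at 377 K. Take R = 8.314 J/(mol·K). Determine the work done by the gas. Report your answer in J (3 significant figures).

W ≈ -3850 J

Adiabatic ⇒ Q = 0, so W_by = −ΔU = nCᵥ(T₁ − T₂).
Cᵥ = 5R/2 = 20.79 J/(mol·K).
W = (1.48)(20.79)(252 − 377) = -3845 J.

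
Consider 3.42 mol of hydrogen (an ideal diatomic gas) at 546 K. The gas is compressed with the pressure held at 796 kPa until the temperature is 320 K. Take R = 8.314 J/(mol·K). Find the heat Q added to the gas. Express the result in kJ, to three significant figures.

Q ≈ -22.5 kJ

Isobaric: W = nRΔT = (3.42)(8.314)(-226) = -6426 J.
ΔU = nCᵥΔT with Cᵥ = 5R/2: ΔU = (3.42)(20.79)(-226) = -16065 J.
Q = ΔU + W = -16065 − 6426 = -22491 J.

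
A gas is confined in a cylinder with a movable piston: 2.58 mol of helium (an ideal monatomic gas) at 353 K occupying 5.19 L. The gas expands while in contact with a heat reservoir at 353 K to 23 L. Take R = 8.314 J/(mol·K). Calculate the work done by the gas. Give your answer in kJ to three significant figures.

Isothermal: W = nRT ln(V₂/V₁).
W = (2.58)(8.314)(353) × ln(23/5.19)
  = 7572 × 1.489
W_by_gas = 11273 J.

W ≈ 11.3 kJ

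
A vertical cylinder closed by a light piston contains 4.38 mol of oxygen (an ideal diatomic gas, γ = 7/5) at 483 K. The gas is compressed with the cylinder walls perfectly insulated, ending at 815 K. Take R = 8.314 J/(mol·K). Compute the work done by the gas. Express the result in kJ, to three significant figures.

Adiabatic ⇒ Q = 0, so W_by = −ΔU = nCᵥ(T₁ − T₂).
Cᵥ = 5R/2 = 20.79 J/(mol·K).
W = (4.38)(20.79)(483 − 815) = -30225 J.

W ≈ -30.2 kJ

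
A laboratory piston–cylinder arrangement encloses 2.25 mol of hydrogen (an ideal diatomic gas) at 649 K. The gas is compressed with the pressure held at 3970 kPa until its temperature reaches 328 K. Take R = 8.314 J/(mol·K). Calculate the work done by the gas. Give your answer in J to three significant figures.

Isobaric: W = P ΔV = nR ΔT.
W = (2.25)(8.314)(328 − 649) = -6005 J.

W ≈ -6000 J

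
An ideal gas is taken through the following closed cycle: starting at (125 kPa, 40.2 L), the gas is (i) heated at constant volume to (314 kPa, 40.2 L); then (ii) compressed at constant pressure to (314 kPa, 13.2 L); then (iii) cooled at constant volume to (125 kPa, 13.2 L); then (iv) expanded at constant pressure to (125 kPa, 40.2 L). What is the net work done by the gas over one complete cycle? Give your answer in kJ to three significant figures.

Constant-volume legs do no work.
W(ii) = (314)(13.2 − 40.2) = -8478 J; W(iv) = (125)(40.2 − 13.2) = 3375 J.
W_net = -8478 + 3375 = -5103 J (the counter-clockwise enclosed area).

W_net ≈ -5.10 kJ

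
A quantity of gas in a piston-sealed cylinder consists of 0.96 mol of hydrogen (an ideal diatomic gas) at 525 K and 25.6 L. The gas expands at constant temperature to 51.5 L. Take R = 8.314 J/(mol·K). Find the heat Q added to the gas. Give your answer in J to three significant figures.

Isothermal ⇒ ΔU = 0, so Q = W = nRT ln(V₂/V₁).
Q = (0.96)(8.314)(525) ln(51.5/25.6) = 4190 × 0.699 = 2929 J.

Q ≈ 2930 J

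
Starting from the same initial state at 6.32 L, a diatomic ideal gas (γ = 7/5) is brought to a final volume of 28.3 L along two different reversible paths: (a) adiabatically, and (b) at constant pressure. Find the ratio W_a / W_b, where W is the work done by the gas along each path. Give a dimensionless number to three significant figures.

W_a / W_b ≈ 0.324

Path (a) adiabatic: W = P₁V₁(1 − (V₁/V₂)^(γ−1))/(γ−1) → W_a/(P₁V₁) = 1.128.
Path (b) isobaric: W = P₁(V₂ − V₁) → W_b/(P₁V₁) = 3.478.
W_a / W_b = 1.128 / 3.478 = 0.3242.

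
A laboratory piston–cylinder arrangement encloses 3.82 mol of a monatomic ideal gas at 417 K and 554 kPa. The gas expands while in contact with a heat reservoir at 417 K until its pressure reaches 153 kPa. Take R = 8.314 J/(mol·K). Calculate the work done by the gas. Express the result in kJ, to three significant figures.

Isothermal process: W = nRT ln(V₂/V₁) = nRT ln(P₁/P₂).
W = (3.82)(8.314)(417) × ln(554/153)
  = 13244 × ln(3.621) = 13244 × 1.287
W_by_gas = 17041 J.

W ≈ 17.0 kJ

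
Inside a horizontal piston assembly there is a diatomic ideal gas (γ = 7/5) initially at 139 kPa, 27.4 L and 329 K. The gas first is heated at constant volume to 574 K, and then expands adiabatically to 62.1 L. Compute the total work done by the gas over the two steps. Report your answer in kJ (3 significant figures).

Step 1 (isochoric): W = 0 (constant volume).
After step 1: P = 242.5 kPa (V unchanged).
Step 2 (adiabatic): W = (P₁V₁ − P₂V₂)/(γ−1) = (6645 − 4790)/0.4 = 4637 J.
W_total = 0 + 4637 = 4637 J.

W_total ≈ 4.64 kJ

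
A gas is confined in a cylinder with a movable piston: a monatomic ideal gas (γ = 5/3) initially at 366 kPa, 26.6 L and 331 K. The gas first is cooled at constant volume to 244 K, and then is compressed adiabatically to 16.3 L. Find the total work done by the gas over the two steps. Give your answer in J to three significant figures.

W_total ≈ -4160 J

Step 1 (isochoric): W = 0 (constant volume).
After step 1: P = 269.8 kPa (V unchanged).
Step 2 (adiabatic): W = (P₁V₁ − P₂V₂)/(γ−1) = (7177 − 9948)/0.667 = -4156 J.
W_total = 0 − 4156 = -4156 J.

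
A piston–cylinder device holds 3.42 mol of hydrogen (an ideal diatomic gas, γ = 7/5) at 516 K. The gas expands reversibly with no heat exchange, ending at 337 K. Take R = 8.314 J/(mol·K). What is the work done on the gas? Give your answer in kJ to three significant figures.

W ≈ -12.7 kJ

Adiabatic ⇒ Q = 0, so W_by = −ΔU = nCᵥ(T₁ − T₂).
Cᵥ = 5R/2 = 20.79 J/(mol·K).
W = (3.42)(20.79)(516 − 337) = 12724 J.
Work on gas = −W_by = -12724 J.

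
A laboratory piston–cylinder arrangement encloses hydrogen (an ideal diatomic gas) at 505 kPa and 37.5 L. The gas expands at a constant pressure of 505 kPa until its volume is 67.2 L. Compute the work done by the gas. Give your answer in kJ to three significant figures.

Isobaric: W = P ΔV.
W = (505 kPa)(67.2 − 37.5 L) = (505)(29.7) = 14999 J.

W ≈ 15.0 kJ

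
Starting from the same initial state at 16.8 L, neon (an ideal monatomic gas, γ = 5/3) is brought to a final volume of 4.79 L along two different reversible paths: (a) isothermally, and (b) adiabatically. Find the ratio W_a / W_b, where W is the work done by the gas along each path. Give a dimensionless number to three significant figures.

Path (a) isothermal: W = P₁V₁ ln(V₂/V₁) → W_a/(P₁V₁) = -1.255.
Path (b) adiabatic: W = P₁V₁(1 − (V₁/V₂)^(γ−1))/(γ−1) → W_b/(P₁V₁) = -1.963.
W_a / W_b = -1.255 / -1.963 = 0.6394.

W_a / W_b ≈ 0.639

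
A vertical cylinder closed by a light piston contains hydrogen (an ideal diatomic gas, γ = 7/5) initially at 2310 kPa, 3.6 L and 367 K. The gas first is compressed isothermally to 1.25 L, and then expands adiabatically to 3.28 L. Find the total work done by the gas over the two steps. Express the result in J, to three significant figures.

Step 1 (isothermal): W = P₁V₁ ln(V₂/V₁) = (8316) ln(1.25/3.6) = -8797 J.
After step 1: P = 6653 kPa, V = 1.25 L, T = 367 K.
Step 2 (adiabatic): W = (P₁V₁ − P₂V₂)/(γ−1) = (8316 − 5654)/0.4 = 6656 J.
W_total = -8797 + 6656 = -2141 J.

W_total ≈ -2140 J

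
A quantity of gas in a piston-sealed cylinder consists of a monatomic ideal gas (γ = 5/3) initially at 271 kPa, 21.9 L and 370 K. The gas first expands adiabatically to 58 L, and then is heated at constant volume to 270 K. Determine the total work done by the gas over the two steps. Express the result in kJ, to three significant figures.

Step 1 (adiabatic): W = (P₁V₁ − P₂V₂)/(γ−1) = (5935 − 3100)/0.667 = 4252 J.
Step 2 (isochoric): W = 0 (constant volume).
W_total = 4252 + 0 = 4252 J.

W_total ≈ 4.25 kJ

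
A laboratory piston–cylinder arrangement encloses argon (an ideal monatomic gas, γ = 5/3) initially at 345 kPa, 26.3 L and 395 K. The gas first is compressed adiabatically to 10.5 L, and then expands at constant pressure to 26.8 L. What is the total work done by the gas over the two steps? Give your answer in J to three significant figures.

W_total ≈ 14500 J

Step 1 (adiabatic): W = (P₁V₁ − P₂V₂)/(γ−1) = (9074 − 16735)/0.667 = -11492 J.
After step 1: P = 1594 kPa, V = 10.5 L, T = 728.5 K.
Step 2 (isobaric): W = PΔV = (1594 kPa)(26.8 − 10.5 L) = 25979 J.
W_total = -11492 + 25979 = 14487 J.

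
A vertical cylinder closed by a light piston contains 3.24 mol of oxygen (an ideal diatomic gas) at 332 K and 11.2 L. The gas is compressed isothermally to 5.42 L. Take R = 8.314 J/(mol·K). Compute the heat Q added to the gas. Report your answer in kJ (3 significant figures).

Isothermal ⇒ ΔU = 0, so Q = W = nRT ln(V₂/V₁).
Q = (3.24)(8.314)(332) ln(5.42/11.2) = 8943 × -0.7258 = -6491 J.

Q ≈ -6.49 kJ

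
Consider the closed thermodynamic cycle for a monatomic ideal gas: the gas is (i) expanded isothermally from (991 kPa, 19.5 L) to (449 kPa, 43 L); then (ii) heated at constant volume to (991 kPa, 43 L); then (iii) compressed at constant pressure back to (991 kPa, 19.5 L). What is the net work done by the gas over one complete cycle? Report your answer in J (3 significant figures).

W_net ≈ -8010 J

Leg (i): W = PᵢVᵢ ln(V_f/Vᵢ) = (19324) ln(43/19.5) = 15282 J.
Leg (ii): W = 0.
Leg (iii): W = PΔV = (991)(19.5 − 43) = -23288 J.
W_net = 15282 − 23288 = -8007 J.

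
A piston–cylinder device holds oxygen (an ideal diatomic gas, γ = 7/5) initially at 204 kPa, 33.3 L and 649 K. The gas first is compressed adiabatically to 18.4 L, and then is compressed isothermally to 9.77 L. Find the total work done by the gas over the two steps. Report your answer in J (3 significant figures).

Step 1 (adiabatic): W = (P₁V₁ − P₂V₂)/(γ−1) = (6793 − 8612)/0.4 = -4548 J.
After step 1: P = 468.1 kPa, V = 18.4 L, T = 822.8 K.
Step 2 (isothermal): W = P₁V₁ ln(V₂/V₁) = (8612) ln(9.77/18.4) = -5452 J.
W_total = -4548 − 5452 = -10000 J.

W_total ≈ -10000 J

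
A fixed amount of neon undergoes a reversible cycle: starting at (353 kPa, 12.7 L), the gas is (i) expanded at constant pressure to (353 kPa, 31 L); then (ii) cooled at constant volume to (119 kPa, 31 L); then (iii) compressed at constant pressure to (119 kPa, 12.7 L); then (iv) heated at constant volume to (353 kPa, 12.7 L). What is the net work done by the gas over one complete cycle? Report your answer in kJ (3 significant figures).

W_net ≈ 4.28 kJ

Constant-volume legs do no work.
W(i) = (353)(31 − 12.7) = 6460 J; W(iii) = (119)(12.7 − 31) = -2178 J.
W_net = 6460 − 2178 = 4282 J (the clockwise enclosed area).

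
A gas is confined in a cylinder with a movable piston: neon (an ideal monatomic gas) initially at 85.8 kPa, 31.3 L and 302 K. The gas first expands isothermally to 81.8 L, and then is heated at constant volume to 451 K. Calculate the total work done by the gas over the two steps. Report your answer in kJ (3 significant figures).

W_total ≈ 2.58 kJ

Step 1 (isothermal): W = P₁V₁ ln(V₂/V₁) = (2686) ln(81.8/31.3) = 2580 J.
Step 2 (isochoric): W = 0 (constant volume).
W_total = 2580 + 0 = 2580 J.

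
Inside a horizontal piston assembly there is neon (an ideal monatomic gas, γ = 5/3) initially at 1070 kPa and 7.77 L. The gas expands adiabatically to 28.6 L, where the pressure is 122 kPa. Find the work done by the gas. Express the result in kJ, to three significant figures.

W ≈ 7.24 kJ

Adiabatic: W = (P₁V₁ − P₂V₂)/(γ − 1) with γ = 5/3.
P₁V₁ = 8314 J, P₂V₂ = 3489 J.
W = (8314 − 3489) / 0.6667 = 7237 J.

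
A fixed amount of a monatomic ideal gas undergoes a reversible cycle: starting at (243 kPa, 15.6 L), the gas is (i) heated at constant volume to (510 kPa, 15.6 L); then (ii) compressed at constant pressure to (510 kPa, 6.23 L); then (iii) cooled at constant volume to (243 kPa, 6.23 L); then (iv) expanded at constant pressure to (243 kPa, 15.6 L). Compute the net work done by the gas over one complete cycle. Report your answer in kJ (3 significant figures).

W_net ≈ -2.50 kJ

Constant-volume legs do no work.
W(ii) = (510)(6.23 − 15.6) = -4779 J; W(iv) = (243)(15.6 − 6.23) = 2277 J.
W_net = -4779 + 2277 = -2502 J (the counter-clockwise enclosed area).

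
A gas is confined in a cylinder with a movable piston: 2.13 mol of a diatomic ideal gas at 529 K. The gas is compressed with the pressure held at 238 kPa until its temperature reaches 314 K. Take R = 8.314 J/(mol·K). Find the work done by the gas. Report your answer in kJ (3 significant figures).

W ≈ -3.81 kJ

Isobaric: W = P ΔV = nR ΔT.
W = (2.13)(8.314)(314 − 529) = -3807 J.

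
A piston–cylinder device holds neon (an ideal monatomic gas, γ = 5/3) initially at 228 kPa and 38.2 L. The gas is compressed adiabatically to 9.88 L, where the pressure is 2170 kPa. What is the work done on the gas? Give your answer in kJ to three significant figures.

Adiabatic: W = (P₁V₁ − P₂V₂)/(γ − 1) with γ = 5/3.
P₁V₁ = 8710 J, P₂V₂ = 21440 J.
W = (8710 − 21440) / 0.6667 = -19095 J.
Work on gas = −W_by = 19095 J.

W ≈ 19.1 kJ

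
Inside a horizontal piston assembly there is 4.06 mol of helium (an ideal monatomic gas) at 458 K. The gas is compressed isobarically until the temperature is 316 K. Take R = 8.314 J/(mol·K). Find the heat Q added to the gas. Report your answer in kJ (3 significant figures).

Q ≈ -12.0 kJ

Isobaric: W = nRΔT = (4.06)(8.314)(-142) = -4793 J.
ΔU = nCᵥΔT with Cᵥ = 3R/2: ΔU = (4.06)(12.47)(-142) = -7190 J.
Q = ΔU + W = -7190 − 4793 = -11983 J.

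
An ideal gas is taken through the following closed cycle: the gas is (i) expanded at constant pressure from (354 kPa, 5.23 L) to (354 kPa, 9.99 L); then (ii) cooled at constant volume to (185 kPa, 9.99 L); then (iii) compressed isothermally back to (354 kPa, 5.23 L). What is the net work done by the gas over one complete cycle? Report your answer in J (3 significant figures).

W_net ≈ 489 J

Leg (i): W = PΔV = (354)(9.99 − 5.23) = 1685 J.
Leg (ii): W = 0.
Leg (iii): W = PᵢVᵢ ln(V_f/Vᵢ) = (1848) ln(5.23/9.99) = -1196 J.
W_net = 1685 − 1196 = 489 J.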